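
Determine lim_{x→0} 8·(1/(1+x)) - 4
Direct substitution at x = 0 gives 4.

Final answer: 4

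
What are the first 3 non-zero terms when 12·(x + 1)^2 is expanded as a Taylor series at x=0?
12·x^2 + 24·x + 12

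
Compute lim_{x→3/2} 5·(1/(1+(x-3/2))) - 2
Direct substitution at x = 3/2 gives 3.

Final answer: 3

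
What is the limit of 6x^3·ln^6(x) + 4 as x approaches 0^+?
The product is a 0·∞ indeterminate form at x → 0⁺.
Rewrite the product as 6·ln^6(x) / x^(-3) and apply L'Hôpital, or use the standard hierarchy x^(-3) ≫ |ln x|^6 as x → 0⁺.
The indeterminate product → 0, so the limit = 4.

Final answer: 4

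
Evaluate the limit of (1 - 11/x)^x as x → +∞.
As x → +∞: this is the defining limit (1 - 11/x)^x → e^(-11).
Limit = e^(-11).

Final answer: e^(-11)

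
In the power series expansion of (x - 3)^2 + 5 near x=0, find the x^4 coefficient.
Expand to order 4: (x - 3)^2 + 5 = x^2 - 6·x + 14 + O(x^5).
The coefficient of x^4 is 0.

Final answer: 0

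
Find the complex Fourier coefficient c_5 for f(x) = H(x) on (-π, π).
Compute the real Fourier coefficients first: a_5 = 0, b_5 = 2/(5·π).
Then c_5 = (a_5 − i·b_5)/2 = -i/(5·π).

Final answer: -i/(5·π)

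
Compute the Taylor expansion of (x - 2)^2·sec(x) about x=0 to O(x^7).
197·x^6/360 - 5·x^5/6 + 4·x^4/3 - 2·x^3 + 3·x^2 - 4·x + 4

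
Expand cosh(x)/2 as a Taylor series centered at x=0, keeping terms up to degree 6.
x^6/1440 + x^4/48 + x^2/4 + 1/2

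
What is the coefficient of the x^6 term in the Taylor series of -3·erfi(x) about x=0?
Expand to order 6: -3·erfi(x) = -3·x^5/(5·√(π)) - 2·x^3/√(π) - 6·x/√(π) + O(x^7).
The coefficient of x^6 is 0.

Final answer: 0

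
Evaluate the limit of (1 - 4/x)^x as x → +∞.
As x → +∞: this is the defining limit (1 - 4/x)^x → e^(-4).
Limit = e^(-4).

Final answer: e^(-4)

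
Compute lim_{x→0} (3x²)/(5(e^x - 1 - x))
Both numerator and denominator → 0 as x → 0; this is a 0/0 indeterminate form.
Expand each to leading order near x = 0: numerator ~ 3·x^2, denominator ~ 5·x^2/2.
The limit of the ratio is 6/5.

Final answer: 6/5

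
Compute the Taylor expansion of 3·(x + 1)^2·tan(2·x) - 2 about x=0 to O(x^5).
16·x^4 + 14·x^3 + 12·x^2 + 6·x - 2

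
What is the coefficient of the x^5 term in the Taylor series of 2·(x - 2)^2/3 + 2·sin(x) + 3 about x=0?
Expand to order 5: 2·(x - 2)^2/3 + 2·sin(x) + 3 = x^5/60 - x^3/3 + 2·x^2/3 - 2·x/3 + 17/3 + O(x^6).
The coefficient of x^5 is 1/60.

Final answer: 1/60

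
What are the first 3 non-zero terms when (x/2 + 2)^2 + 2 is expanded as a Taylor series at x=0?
x^2/4 + 2·x + 6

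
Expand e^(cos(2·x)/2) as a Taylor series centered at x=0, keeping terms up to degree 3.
-x^2·e^(1/2) + e^(1/2)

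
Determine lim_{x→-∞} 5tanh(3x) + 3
Evaluate the dominant behaviour as x → -∞; each term tends to a finite value or vanishes.
Limit = -2.

Final answer: -2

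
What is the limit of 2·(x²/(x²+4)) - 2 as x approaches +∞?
Evaluate the dominant behaviour as x → +∞; each term tends to a finite value or vanishes.
Limit = 0.

Final answer: 0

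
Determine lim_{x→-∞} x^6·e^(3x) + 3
The product is a 0·∞ indeterminate form at x → -∞.
Rewrite the product as x^6 / e^(-3x) (an ∞/∞ form) and apply L'Hôpital, or use the standard hierarchy e^(3|x|) ≫ |x^6| as x → -∞.
The indeterminate product → 0, so the limit = 3.

Final answer: 3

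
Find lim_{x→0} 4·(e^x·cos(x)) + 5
Direct substitution at x = 0 gives 9.

Final answer: 9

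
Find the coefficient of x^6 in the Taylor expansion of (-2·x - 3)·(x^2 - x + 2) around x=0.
Expand to order 6: (-2·x - 3)·(x^2 - x + 2) = -2·x^3 - x^2 - x - 6 + O(x^7).
The coefficient of x^6 is 0.

Final answer: 0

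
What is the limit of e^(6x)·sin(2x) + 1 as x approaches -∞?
Evaluate the dominant behaviour as x → -∞; each term tends to a finite value or vanishes.
Limit = 1.

Final answer: 1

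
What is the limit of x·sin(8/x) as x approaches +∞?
As x → +∞: let u = 8/x → 0⁺; then x·sin(8/x) = 8·sin(u)/u → 8·1 = 8.
Limit = 8.

Final answer: 8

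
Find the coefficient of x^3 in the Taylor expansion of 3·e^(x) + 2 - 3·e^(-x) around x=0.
Expand to order 3: 3·e^(x) + 2 - 3·e^(-x) = x^3 + 6·x + 2 + O(x^4).
The coefficient of x^3 is 1.

Final answer: 1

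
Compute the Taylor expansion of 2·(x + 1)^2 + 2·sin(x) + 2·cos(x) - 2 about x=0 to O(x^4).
-x^3/3 + x^2 + 6·x + 2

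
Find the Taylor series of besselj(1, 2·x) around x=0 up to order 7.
-x^7/144 + x^5/12 - x^3/2 + x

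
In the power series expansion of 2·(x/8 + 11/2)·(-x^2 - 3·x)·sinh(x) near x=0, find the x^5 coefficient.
Expand to order 5: 2·(x/8 + 11/2)·(-x^2 - 3·x)·sinh(x) = -47·x^5/24 - 23·x^4/4 - 47·x^3/4 - 33·x^2 + O(x^6).
The coefficient of x^5 is -47/24.

Final answer: -47/24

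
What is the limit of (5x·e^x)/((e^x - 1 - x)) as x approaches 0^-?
Both numerator and denominator → 0 as x → 0^-; this is a 0/0 indeterminate form.
Expand each to leading order near x = 0: numerator ~ 5·x, denominator ~ x^2/2.
The limit of the ratio is -∞.

Final answer: -∞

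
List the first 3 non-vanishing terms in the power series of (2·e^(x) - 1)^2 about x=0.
6·x^2 + 4·x + 1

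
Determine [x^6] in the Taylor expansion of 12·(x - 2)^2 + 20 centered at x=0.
Expand to order 6: 12·(x - 2)^2 + 20 = 12·x^2 - 48·x + 68 + O(x^7).
The coefficient of x^6 is 0.

Final answer: 0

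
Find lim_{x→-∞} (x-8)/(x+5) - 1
Evaluate the dominant behaviour as x → -∞; each term tends to a finite value or vanishes.
Limit = 0.

Final answer: 0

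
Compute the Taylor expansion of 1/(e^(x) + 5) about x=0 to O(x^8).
-779·x^7/58786560 + 7·x^6/699840 + 23·x^5/116640 + x^4/1944 - x^3/1296 - x^2/108 - x/36 + 1/6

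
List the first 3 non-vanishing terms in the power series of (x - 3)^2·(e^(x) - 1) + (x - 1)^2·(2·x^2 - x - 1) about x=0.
3·x^2/2 + 10·x - 1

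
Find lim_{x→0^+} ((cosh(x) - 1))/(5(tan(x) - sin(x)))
Both numerator and denominator → 0 as x → 0^+; this is a 0/0 indeterminate form.
Expand each to leading order near x = 0: numerator ~ x^2/2, denominator ~ 5·x^3/2.
The limit of the ratio is ∞.

Final answer: ∞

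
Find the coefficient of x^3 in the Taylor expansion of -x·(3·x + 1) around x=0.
Expand to order 3: -x·(3·x + 1) = -3·x^2 - x + O(x^4).
The coefficient of x^3 is 0.

Final answer: 0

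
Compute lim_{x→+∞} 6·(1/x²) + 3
Evaluate the dominant behaviour as x → +∞; each term tends to a finite value or vanishes.
Limit = 3.

Final answer: 3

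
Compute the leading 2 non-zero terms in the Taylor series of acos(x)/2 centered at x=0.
-x/2 + π/4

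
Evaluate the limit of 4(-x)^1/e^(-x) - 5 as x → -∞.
The quotient is an ∞/∞ indeterminate form as x → -∞.
Compare growth rates of the dominant terms (exponentials ≫ polynomials ≫ logarithms), or apply L'Hôpital's rule; the quotient → 0.
Adding the constant: 0 - 5 = -5. Limit = -5.

Final answer: -5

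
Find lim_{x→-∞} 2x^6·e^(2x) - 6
The product is a 0·∞ indeterminate form at x → -∞.
Rewrite the product as 2x^6 / e^(-2x) (an ∞/∞ form) and apply L'Hôpital, or use the standard hierarchy e^(2|x|) ≫ |x^6| as x → -∞.
The indeterminate product → 0, so the limit = -6.

Final answer: -6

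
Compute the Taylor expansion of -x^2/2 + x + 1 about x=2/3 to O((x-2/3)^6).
13/9 + (x - 2/3)/3 - (x - 2/3)^2/2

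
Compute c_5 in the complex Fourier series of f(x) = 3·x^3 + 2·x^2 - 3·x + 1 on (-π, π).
Compute the real Fourier coefficients first: a_5 = -8/25, b_5 = -186/125 + 6·π^2/5.
Then c_5 = (a_5 − i·b_5)/2 = -4/25 - 3·i·π^2/5 + 93·i/125.

Final answer: -4/25 - 3·i·π^2/5 + 93·i/125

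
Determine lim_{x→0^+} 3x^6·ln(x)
This is a 0·∞ indeterminate form at x → 0⁺.
Rewrite the product as 3·ln(x) / x^(-6) and apply L'Hôpital, or use the standard hierarchy x^(-6) ≫ |ln x| as x → 0⁺.
The indeterminate product → 0, so the limit = 0.

Final answer: 0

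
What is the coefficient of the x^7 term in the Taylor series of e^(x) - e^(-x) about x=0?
Expand to order 7: e^(x) - e^(-x) = x^7/2520 + x^5/60 + x^3/3 + 2·x + O(x^8).
The coefficient of x^7 is 1/2520.

Final answer: 1/2520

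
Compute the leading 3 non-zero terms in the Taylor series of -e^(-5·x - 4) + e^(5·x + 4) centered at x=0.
x^2·(-25·e^(-4)/2 + 25·e^(4)/2) + x·(5·e^(-4) + 5·e^(4)) - e^(-4) + e^(4)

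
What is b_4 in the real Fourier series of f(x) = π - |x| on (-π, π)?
b_4 = (1/π) ∫_{-π}^{π} f(x)·sin(4x) dx.
Evaluate the integral (use parity and integration by parts as needed): b_4 = 0.

Final answer: 0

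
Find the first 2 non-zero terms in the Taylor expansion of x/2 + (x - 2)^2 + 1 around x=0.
5 - 7·x/2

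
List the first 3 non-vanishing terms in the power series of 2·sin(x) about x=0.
x^5/60 - x^3/3 + 2·x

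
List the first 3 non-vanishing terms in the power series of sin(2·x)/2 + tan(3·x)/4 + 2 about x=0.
19·x^3/12 + 7·x/4 + 2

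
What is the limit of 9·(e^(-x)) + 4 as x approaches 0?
Direct substitution at x = 0 gives 13.

Final answer: 13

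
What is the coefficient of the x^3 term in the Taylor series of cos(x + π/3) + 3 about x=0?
Expand to order 3: cos(x + π/3) + 3 = √(3)·x^3/12 - x^2/4 - √(3)·x/2 + 7/2 + O(x^4).
The coefficient of x^3 is √(3)/12.

Final answer: √(3)/12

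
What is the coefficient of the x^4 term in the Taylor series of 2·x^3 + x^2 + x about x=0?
Expand to order 4: 2·x^3 + x^2 + x = 2·x^3 + x^2 + x + O(x^5).
The coefficient of x^4 is 0.

Final answer: 0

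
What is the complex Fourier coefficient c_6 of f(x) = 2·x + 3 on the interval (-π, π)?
Compute the real Fourier coefficients first: a_6 = 0, b_6 = -2/3.
Then c_6 = (a_6 − i·b_6)/2 = i/3.

Final answer: i/3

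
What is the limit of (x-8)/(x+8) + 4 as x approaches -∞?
Evaluate the dominant behaviour as x → -∞; each term tends to a finite value or vanishes.
Limit = 5.

Final answer: 5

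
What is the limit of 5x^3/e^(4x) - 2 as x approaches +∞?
The quotient is an ∞/∞ indeterminate form as x → +∞.
The exponential denominator e^(4x) dominates the polynomial numerator (e^x ≫ x^3 as x → ∞), so the quotient → 0.
Adding the constant: 0 - 2 = -2. Limit = -2.

Final answer: -2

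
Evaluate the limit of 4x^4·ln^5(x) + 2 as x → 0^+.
The product is a 0·∞ indeterminate form at x → 0⁺.
Rewrite the product as 4·ln^5(x) / x^(-4) and apply L'Hôpital, or use the standard hierarchy x^(-4) ≫ |ln x|^5 as x → 0⁺.
The indeterminate product → 0, so the limit = 2.

Final answer: 2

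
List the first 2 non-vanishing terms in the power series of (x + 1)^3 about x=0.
3·x + 1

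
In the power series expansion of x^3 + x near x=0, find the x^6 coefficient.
Expand to order 6: x^3 + x = x^3 + x + O(x^7).
The coefficient of x^6 is 0.

Final answer: 0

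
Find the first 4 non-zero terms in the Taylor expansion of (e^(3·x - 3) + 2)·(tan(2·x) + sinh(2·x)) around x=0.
30·x^4·e^(-3) + x^3·(22·e^(-3) + 8) + 12·x^2·e^(-3) + x·(4·e^(-3) + 8)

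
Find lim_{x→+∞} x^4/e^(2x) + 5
The quotient is an ∞/∞ indeterminate form as x → +∞.
The exponential denominator e^(2x) dominates the polynomial numerator (e^x ≫ x^4 as x → ∞), so the quotient → 0.
Adding the constant: 0 + 5 = 5. Limit = 5.

Final answer: 5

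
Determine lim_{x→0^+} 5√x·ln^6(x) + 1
The product is a 0·∞ indeterminate form at x → 0⁺.
Rewrite the product as 5·ln^6(x) / x^(-1/2) and apply L'Hôpital, or use the standard hierarchy x^(-1/2) ≫ |ln x|^6 as x → 0⁺.
The indeterminate product → 0, so the limit = 1.

Final answer: 1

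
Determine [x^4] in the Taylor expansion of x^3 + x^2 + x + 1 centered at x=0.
Expand to order 4: x^3 + x^2 + x + 1 = x^3 + x^2 + x + 1 + O(x^5).
The coefficient of x^4 is 0.

Final answer: 0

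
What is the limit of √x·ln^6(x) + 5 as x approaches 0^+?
The product is a 0·∞ indeterminate form at x → 0⁺.
Rewrite the product as ln^6(x) / x^(-1/2) and apply L'Hôpital, or use the standard hierarchy x^(-1/2) ≫ |ln x|^6 as x → 0⁺.
The indeterminate product → 0, so the limit = 5.

Final answer: 5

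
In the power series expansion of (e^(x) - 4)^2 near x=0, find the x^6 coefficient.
Expand to order 6: (e^(x) - 4)^2 = 7·x^6/90 + x^5/5 + x^4/3 - 2·x^2 - 6·x + 9 + O(x^7).
The coefficient of x^6 is 7/90.

Final answer: 7/90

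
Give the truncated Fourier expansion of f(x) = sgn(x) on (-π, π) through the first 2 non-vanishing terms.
4·sin(x)/π + 4·sin(3·x)/(3·π)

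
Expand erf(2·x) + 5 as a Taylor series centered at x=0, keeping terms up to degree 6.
32·x^5/(5·√(π)) - 16·x^3/(3·√(π)) + 4·x/√(π) + 5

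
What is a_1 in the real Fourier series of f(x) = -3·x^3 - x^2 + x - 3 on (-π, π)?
a_1 = (1/π) ∫_{-π}^{π} f(x)·cos(1x) dx.
Evaluate the integral (use parity and integration by parts as needed): a_1 = 4.

Final answer: 4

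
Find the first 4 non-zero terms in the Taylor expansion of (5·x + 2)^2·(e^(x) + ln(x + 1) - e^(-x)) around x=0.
-x^4/6 + 203·x^3/3 + 58·x^2 + 12·x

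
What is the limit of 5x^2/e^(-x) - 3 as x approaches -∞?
The quotient is an ∞/∞ indeterminate form as x → -∞.
Compare growth rates of the dominant terms (exponentials ≫ polynomials ≫ logarithms), or apply L'Hôpital's rule; the quotient → 0.
Adding the constant: 0 - 3 = -3. Limit = -3.

Final answer: -3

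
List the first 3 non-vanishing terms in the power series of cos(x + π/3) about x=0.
-x^2/4 - √(3)·x/2 + 1/2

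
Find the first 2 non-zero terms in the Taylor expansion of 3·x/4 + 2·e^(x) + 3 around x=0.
11·x/4 + 5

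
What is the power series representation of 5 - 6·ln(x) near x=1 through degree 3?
5 - 6·(x - 1) + 3·(x - 1)^2 - 2·(x - 1)^3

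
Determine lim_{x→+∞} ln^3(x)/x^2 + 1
The quotient is an ∞/∞ indeterminate form as x → +∞.
The polynomial denominator x^2 dominates the logarithmic numerator (any positive power of x ≫ ln^3(x) as x → ∞), so the quotient → 0.
Adding the constant: 0 + 1 = 1. Limit = 1.

Final answer: 1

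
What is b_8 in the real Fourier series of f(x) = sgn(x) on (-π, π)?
b_8 = (1/π) ∫_{-π}^{π} f(x)·sin(8x) dx.
Evaluate the integral (use parity and integration by parts as needed): b_8 = 0.

Final answer: 0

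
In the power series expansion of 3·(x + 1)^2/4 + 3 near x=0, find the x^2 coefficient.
Expand to order 2: 3·(x + 1)^2/4 + 3 = 3·x^2/4 + 3·x/2 + 15/4 + O(x^3).
The coefficient of x^2 is 3/4.

Final answer: 3/4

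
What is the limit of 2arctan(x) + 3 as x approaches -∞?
Evaluate the dominant behaviour as x → -∞; each term tends to a finite value or vanishes.
Limit = 3 - π.

Final answer: 3 - π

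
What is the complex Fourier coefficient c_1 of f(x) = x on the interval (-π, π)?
Compute the real Fourier coefficients first: a_1 = 0, b_1 = 2.
Then c_1 = (a_1 − i·b_1)/2 = -i.

Final answer: -i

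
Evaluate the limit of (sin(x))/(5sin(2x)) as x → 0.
Both numerator and denominator → 0 as x → 0; this is a 0/0 indeterminate form.
Expand each to leading order near x = 0: numerator ~ x, denominator ~ 10·x.
The limit of the ratio is 1/10.

Final answer: 1/10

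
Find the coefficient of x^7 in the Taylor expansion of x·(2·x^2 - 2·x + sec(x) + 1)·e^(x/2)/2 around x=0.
Expand to order 7: x·(2·x^2 - 2·x + sec(x) + 1)·e^(x/2)/2 = 299·x^7/5120 + 97·x^6/1280 + 31·x^5/128 + 25·x^4/48 + 7·x^3/8 - x^2/2 + x + O(x^8).
The coefficient of x^7 is 299/5120.

Final answer: 299/5120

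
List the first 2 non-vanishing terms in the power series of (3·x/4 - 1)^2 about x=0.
1 - 3·x/2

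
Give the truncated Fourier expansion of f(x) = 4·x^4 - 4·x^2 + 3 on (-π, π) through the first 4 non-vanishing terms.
(208 - 32·π^2)·cos(x) + (-16 + 8·π^2)·cos(2·x) + (112/27 - 32·π^2/9)·cos(3·x) - 4·π^2/3 + 3 + 4·π^4/5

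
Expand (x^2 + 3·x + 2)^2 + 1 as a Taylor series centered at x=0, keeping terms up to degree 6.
x^4 + 6·x^3 + 13·x^2 + 12·x + 5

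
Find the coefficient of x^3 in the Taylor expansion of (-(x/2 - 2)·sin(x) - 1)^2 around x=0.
Expand to order 3: (-(x/2 - 2)·sin(x) - 1)^2 = -4·x^3/3 + 5·x^2 - 4·x + 1 + O(x^4).
The coefficient of x^3 is -4/3.

Final answer: -4/3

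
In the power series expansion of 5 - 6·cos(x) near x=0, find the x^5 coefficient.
Expand to order 5: 5 - 6·cos(x) = -x^4/4 + 3·x^2 - 1 + O(x^6).
The coefficient of x^5 is 0.

Final answer: 0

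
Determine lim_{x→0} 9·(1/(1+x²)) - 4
Direct substitution at x = 0 gives 5.

Final answer: 5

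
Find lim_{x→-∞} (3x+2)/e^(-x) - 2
The quotient is an ∞/∞ indeterminate form as x → -∞.
Compare growth rates of the dominant terms (exponentials ≫ polynomials ≫ logarithms), or apply L'Hôpital's rule; the quotient → 0.
Adding the constant: 0 - 2 = -2. Limit = -2.

Final answer: -2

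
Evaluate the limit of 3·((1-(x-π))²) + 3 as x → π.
Direct substitution at x = π gives 6.

Final answer: 6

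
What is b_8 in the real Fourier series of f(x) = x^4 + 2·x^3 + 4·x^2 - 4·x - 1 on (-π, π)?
b_8 = (1/π) ∫_{-π}^{π} f(x)·sin(8x) dx.
Evaluate the integral (use parity and integration by parts as needed): b_8 = 67/64 - π^2/2.

Final answer: 67/64 - π^2/2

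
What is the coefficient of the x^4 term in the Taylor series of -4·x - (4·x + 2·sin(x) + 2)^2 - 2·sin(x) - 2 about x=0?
Expand to order 4: -4·x - (4·x + 2·sin(x) + 2)^2 - 2·sin(x) - 2 = 4·x^4 + 5·x^3/3 - 36·x^2 - 30·x - 6 + O(x^5).
The coefficient of x^4 is 4.

Final answer: 4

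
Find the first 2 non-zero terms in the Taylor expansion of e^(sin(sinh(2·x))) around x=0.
2·x + 1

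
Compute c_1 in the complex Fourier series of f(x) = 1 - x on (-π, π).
Compute the real Fourier coefficients first: a_1 = 0, b_1 = -2.
Then c_1 = (a_1 − i·b_1)/2 = i.

Final answer: i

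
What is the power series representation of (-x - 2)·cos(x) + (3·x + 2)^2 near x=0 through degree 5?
-x^5/24 - x^4/12 + x^3/2 + 10·x^2 + 11·x + 2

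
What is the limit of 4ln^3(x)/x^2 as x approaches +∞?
This is an ∞/∞ indeterminate form as x → +∞.
The polynomial denominator x^2 dominates the logarithmic numerator (any positive power of x ≫ ln^3(x) as x → ∞), so the quotient → 0.
Limit = 0.

Final answer: 0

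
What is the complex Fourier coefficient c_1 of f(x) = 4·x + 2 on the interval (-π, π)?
Compute the real Fourier coefficients first: a_1 = 0, b_1 = 8.
Then c_1 = (a_1 − i·b_1)/2 = -4·i.

Final answer: -4·i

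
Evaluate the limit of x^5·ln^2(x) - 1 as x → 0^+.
The product is a 0·∞ indeterminate form at x → 0⁺.
Rewrite the product as ln^2(x) / x^(-5) and apply L'Hôpital, or use the standard hierarchy x^(-5) ≫ |ln x|^2 as x → 0⁺.
The indeterminate product → 0, so the limit = -1.

Final answer: -1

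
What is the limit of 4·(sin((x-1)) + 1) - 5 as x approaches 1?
Direct substitution at x = 1 gives -1.

Final answer: -1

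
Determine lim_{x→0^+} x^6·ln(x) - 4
The product is a 0·∞ indeterminate form at x → 0⁺.
Rewrite the product as ln(x) / x^(-6) and apply L'Hôpital, or use the standard hierarchy x^(-6) ≫ |ln x| as x → 0⁺.
The indeterminate product → 0, so the limit = -4.

Final answer: -4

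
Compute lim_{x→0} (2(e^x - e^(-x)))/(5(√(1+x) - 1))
Both numerator and denominator → 0 as x → 0; this is a 0/0 indeterminate form.
Expand each to leading order near x = 0: numerator ~ 4·x, denominator ~ 5·x/2.
The limit of the ratio is 8/5.

Final answer: 8/5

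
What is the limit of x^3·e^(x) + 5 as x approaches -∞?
The product is a 0·∞ indeterminate form at x → -∞.
Rewrite the product as x^3 / e^(-x) (an ∞/∞ form) and apply L'Hôpital, or use the standard hierarchy e^(|x|) ≫ |x^3| as x → -∞.
The indeterminate product → 0, so the limit = 5.

Final answer: 5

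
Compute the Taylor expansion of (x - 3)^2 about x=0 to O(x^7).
x^2 - 6·x + 9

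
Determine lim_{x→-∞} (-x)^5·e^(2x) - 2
The product is a 0·∞ indeterminate form at x → -∞.
Rewrite the product as (-x)^5 / e^(-2x) (an ∞/∞ form) and apply L'Hôpital, or use the standard hierarchy e^(2|x|) ≫ |(-x)^5| as x → -∞.
The indeterminate product → 0, so the limit = -2.

Final answer: -2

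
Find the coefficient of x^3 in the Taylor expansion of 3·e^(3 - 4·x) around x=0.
Expand to order 3: 3·e^(3 - 4·x) = -32·x^3·e^(3) + 24·x^2·e^(3) - 12·x·e^(3) + 3·e^(3) + O(x^4).
The coefficient of x^3 is -32·e^(3).

Final answer: -32·e^(3)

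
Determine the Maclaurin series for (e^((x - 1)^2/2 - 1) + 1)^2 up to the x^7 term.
x^7·(-6·e^(-1)/(5·(e^(-1/2) + 1)^2) - 29·e^(-1/2)/(315·(e^(-1/2) + 1)))·(e^(-1/2) + 1)^2 + x^6·(19·e^(-1/2)/(90·(e^(-1/2) + 1)) + 77·e^(-1)/(45·(e^(-1/2) + 1)^2))·(e^(-1/2) + 1)^2 + x^5·(-13·e^(-1)/(6·(e^(-1/2) + 1)^2) - 13·e^(-1/2)/(30·(e^(-1/2) + 1)))·(e^(-1/2) + 1)^2 + x^4·(5·e^(-1/2)/(6·(e^(-1/2) + 1)) + 7·e^(-1)/(3·(e^(-1/2) + 1)^2))·(e^(-1/2) + 1)^2 + x^3·(-4·e^(-1/2)/(3·(e^(-1/2) + 1)) - 2·e^(-1)/(e^(-1/2) + 1)^2)·(e^(-1/2) + 1)^2 + x^2·(e^(-1)/(e^(-1/2) + 1)^2 + 2·e^(-1/2)/(e^(-1/2) + 1))·(e^(-1/2) + 1)^2 - 2·x·(e^(-1/2) + 1)·e^(-1/2) + (e^(-1/2) + 1)^2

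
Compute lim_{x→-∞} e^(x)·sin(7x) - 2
Evaluate the dominant behaviour as x → -∞; each term tends to a finite value or vanishes.
Limit = -2.

Final answer: -2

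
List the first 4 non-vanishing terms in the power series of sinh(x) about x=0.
x^7/5040 + x^5/120 + x^3/6 + x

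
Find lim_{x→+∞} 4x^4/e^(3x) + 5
The quotient is an ∞/∞ indeterminate form as x → +∞.
The exponential denominator e^(3x) dominates the polynomial numerator (e^x ≫ x^4 as x → ∞), so the quotient → 0.
Adding the constant: 0 + 5 = 5. Limit = 5.

Final answer: 5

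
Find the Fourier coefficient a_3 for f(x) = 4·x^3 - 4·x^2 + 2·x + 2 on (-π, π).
a_3 = (1/π) ∫_{-π}^{π} f(x)·cos(3x) dx.
Evaluate the integral (use parity and integration by parts as needed): a_3 = 16/9.

Final answer: 16/9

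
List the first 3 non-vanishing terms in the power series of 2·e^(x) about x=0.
x^2 + 2·x + 2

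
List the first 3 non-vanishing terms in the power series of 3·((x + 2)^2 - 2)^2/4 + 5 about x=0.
15·x^2 + 12·x + 8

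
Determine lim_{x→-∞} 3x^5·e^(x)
This is a 0·∞ indeterminate form at x → -∞.
Rewrite the product as 3x^5 / e^(-x) (an ∞/∞ form) and apply L'Hôpital, or use the standard hierarchy e^(|x|) ≫ |x^5| as x → -∞.
The indeterminate product → 0, so the limit = 0.

Final answer: 0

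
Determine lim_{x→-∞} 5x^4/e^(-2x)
This is an ∞/∞ indeterminate form as x → -∞.
Compare growth rates of the dominant terms (exponentials ≫ polynomials ≫ logarithms), or apply L'Hôpital's rule; the quotient → 0.
Limit = 0.

Final answer: 0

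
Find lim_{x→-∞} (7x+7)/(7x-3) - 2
Evaluate the dominant behaviour as x → -∞; each term tends to a finite value or vanishes.
Limit = -1.

Final answer: -1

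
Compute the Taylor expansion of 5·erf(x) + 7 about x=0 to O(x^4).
-10·x^3/(3·√(π)) + 10·x/√(π) + 7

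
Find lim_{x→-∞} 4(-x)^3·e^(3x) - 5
The product is a 0·∞ indeterminate form at x → -∞.
Rewrite the product as 4(-x)^3 / e^(-3x) (an ∞/∞ form) and apply L'Hôpital, or use the standard hierarchy e^(3|x|) ≫ |(-x)^3| as x → -∞.
The indeterminate product → 0, so the limit = -5.

Final answer: -5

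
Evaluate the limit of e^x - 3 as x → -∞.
Evaluate the dominant behaviour as x → -∞; each term tends to a finite value or vanishes.
Limit = -3.

Final answer: -3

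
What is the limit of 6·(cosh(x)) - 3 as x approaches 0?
Direct substitution at x = 0 gives 3.

Final answer: 3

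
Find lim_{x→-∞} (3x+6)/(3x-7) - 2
Evaluate the dominant behaviour as x → -∞; each term tends to a finite value or vanishes.
Limit = -1.

Final answer: -1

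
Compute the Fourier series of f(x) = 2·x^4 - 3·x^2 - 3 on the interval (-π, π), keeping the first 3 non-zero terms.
(108 - 16·π^2)·cos(x) + (-9 + 4·π^2)·cos(2·x) - π^2 - 3 + 2·π^4/5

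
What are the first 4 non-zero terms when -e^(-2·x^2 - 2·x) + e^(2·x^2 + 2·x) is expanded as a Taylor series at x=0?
8·x^4 + 8·x^3/3 + 4·x^2 + 4·x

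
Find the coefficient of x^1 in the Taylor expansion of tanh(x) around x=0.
Expand to order 1: tanh(x) = x + O(x^2).
The coefficient of x^1 is 1.

Final answer: 1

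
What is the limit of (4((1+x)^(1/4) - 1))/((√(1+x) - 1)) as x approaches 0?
Both numerator and denominator → 0 as x → 0; this is a 0/0 indeterminate form.
Expand each to leading order near x = 0: numerator ~ x, denominator ~ x/2.
The limit of the ratio is 2.

Final answer: 2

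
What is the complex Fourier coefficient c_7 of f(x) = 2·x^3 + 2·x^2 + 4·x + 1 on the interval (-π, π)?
Compute the real Fourier coefficients first: a_7 = -8/49, b_7 = 368/343 + 4·π^2/7.
Then c_7 = (a_7 − i·b_7)/2 = -4/49 - 2·i·π^2/7 - 184·i/343.

Final answer: -4/49 - 2·i·π^2/7 - 184·i/343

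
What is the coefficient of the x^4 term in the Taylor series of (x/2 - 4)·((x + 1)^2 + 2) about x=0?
Expand to order 4: (x/2 - 4)·((x + 1)^2 + 2) = x^3/2 - 3·x^2 - 13·x/2 - 12 + O(x^5).
The coefficient of x^4 is 0.

Final answer: 0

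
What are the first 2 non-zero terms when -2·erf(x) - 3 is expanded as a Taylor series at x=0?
-4·x/√(π) - 3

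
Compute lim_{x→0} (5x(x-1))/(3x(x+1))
Both numerator and denominator → 0 as x → 0; this is a 0/0 indeterminate form.
Expand each to leading order near x = 0: numerator ~ -5·x, denominator ~ 3·x.
The limit of the ratio is -5/3.

Final answer: -5/3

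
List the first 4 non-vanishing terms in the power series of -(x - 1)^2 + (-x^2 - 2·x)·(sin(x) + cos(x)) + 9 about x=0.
x^5/12 + 5·x^4/6 - 4·x^2 + 8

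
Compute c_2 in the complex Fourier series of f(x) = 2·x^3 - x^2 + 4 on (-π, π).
Compute the real Fourier coefficients first: a_2 = -1, b_2 = 3 - 2·π^2.
Then c_2 = (a_2 − i·b_2)/2 = -1/2 - 3·i/2 + i·π^2.

Final answer: -1/2 - 3·i/2 + i·π^2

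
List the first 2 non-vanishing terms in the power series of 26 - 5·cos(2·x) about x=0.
10·x^2 + 21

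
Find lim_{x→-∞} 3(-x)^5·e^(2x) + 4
The product is a 0·∞ indeterminate form at x → -∞.
Rewrite the product as 3(-x)^5 / e^(-2x) (an ∞/∞ form) and apply L'Hôpital, or use the standard hierarchy e^(2|x|) ≫ |(-x)^5| as x → -∞.
The indeterminate product → 0, so the limit = 4.

Final answer: 4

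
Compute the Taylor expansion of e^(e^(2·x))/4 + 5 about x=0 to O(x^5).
5·e·x^4/2 + 5·e·x^3/3 + e·x^2 + e·x/2 + e/4 + 5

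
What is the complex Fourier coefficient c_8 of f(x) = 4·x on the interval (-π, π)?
Compute the real Fourier coefficients first: a_8 = 0, b_8 = -1.
Then c_8 = (a_8 − i·b_8)/2 = i/2.

Final answer: i/2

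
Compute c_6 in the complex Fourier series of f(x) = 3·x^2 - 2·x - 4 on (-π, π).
Compute the real Fourier coefficients first: a_6 = 1/3, b_6 = 2/3.
Then c_6 = (a_6 − i·b_6)/2 = 1/6 - i/3.

Final answer: 1/6 - i/3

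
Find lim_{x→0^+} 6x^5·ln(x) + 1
The product is a 0·∞ indeterminate form at x → 0⁺.
Rewrite the product as 6·ln(x) / x^(-5) and apply L'Hôpital, or use the standard hierarchy x^(-5) ≫ |ln x| as x → 0⁺.
The indeterminate product → 0, so the limit = 1.

Final answer: 1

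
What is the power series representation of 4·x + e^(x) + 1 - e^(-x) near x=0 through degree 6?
x^5/60 + x^3/3 + 6·x + 1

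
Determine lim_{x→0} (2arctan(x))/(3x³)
Both numerator and denominator → 0 as x → 0; this is a 0/0 indeterminate form.
Expand each to leading order near x = 0: numerator ~ 2·x, denominator ~ 3·x^3.
The limit of the ratio is ∞.

Final answer: ∞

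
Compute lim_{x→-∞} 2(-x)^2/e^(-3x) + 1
The quotient is an ∞/∞ indeterminate form as x → -∞.
Compare growth rates of the dominant terms (exponentials ≫ polynomials ≫ logarithms), or apply L'Hôpital's rule; the quotient → 0.
Adding the constant: 0 + 1 = 1. Limit = 1.

Final answer: 1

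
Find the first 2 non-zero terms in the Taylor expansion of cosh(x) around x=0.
x^2/2 + 1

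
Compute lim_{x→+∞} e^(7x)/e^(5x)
This is an ∞/∞ indeterminate form as x → +∞.
Rewrite e^(7x)/e^(5x) = e^((7−5)x) = e^(2x); the exponent coefficient is 2 > 0 so e^(2x) → ∞.
Limit = ∞.

Final answer: ∞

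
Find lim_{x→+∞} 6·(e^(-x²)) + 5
Evaluate the dominant behaviour as x → +∞; each term tends to a finite value or vanishes.
Limit = 5.

Final answer: 5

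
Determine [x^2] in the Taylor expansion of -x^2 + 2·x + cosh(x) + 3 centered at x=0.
Expand to order 2: -x^2 + 2·x + cosh(x) + 3 = -x^2/2 + 2·x + 4 + O(x^3).
The coefficient of x^2 is -1/2.

Final answer: -1/2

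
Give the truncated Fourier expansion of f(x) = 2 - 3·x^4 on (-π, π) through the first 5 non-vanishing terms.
(-144 + 24·π^2)·cos(x) + (9 - 6·π^2)·cos(2·x) + (-16/9 + 8·π^2/3)·cos(3·x) + (9/16 - 3·π^2/2)·cos(4·x) - 3·π^4/5 + 2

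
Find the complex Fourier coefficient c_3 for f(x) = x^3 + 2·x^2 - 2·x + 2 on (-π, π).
Compute the real Fourier coefficients first: a_3 = -8/9, b_3 = -16/9 + 2·π^2/3.
Then c_3 = (a_3 − i·b_3)/2 = -4/9 - i·π^2/3 + 8·i/9.

Final answer: -4/9 - i·π^2/3 + 8·i/9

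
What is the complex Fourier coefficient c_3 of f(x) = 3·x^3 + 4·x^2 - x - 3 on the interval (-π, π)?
Compute the real Fourier coefficients first: a_3 = -16/9, b_3 = -2 + 2·π^2.
Then c_3 = (a_3 − i·b_3)/2 = -8/9 - i·π^2 + i.

Final answer: -8/9 - i·π^2 + i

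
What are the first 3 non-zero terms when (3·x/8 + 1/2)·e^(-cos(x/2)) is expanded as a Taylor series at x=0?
x^2·e^(-1)/16 + 3·x·e^(-1)/8 + e^(-1)/2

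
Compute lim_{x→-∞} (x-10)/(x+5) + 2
Evaluate the dominant behaviour as x → -∞; each term tends to a finite value or vanishes.
Limit = 3.

Final answer: 3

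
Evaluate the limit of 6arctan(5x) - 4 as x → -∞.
Evaluate the dominant behaviour as x → -∞; each term tends to a finite value or vanishes.
Limit = -3·π - 4.

Final answer: -3·π - 4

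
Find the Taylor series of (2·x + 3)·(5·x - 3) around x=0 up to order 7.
10·x^2 + 9·x - 9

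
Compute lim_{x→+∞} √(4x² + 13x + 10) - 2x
As x → +∞: multiply by the conjugate to get (13x+10)/(√(4x²+13x+10)+2x); the denominator ~ 4x, so the limit is 13/4.
Limit = 13/4.

Final answer: 13/4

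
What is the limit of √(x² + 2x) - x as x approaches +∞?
This is an ∞ − ∞ indeterminate form.
Multiply and divide by the conjugate √(x²+2x) + x; the x² terms cancel, leaving (2x)/(√(x²+2x)+x) → 2/2 = 1.
Limit = 1.

Final answer: 1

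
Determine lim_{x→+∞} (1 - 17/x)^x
As x → +∞: this is the defining limit (1 - 17/x)^x → e^(-17).
Limit = e^(-17).

Final answer: e^(-17)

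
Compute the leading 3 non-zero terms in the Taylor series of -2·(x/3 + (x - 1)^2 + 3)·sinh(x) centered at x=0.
-10·x^3/3 + 10·x^2/3 - 8·x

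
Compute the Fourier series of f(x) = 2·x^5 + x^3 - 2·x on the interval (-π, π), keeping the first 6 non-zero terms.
(-78·π^2 + 4·π^4 + 464)·sin(x) + (-2·π^4 - 23/2 + 9·π^2)·sin(2·x) + (-62·π^2/27 + 16/81 + 4·π^4/3)·sin(3·x) + (-π^4 + 23/32 + 3·π^2/4)·sin(4·x) + (-6·π^2/25 - 464/625 + 4·π^4/5)·sin(5·x) + (-2·π^4/3 + π^2/27 + 107/162)·sin(6·x)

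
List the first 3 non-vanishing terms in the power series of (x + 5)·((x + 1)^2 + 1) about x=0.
7·x^2 + 12·x + 10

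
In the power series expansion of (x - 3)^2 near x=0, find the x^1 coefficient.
Expand to order 1: (x - 3)^2 = 9 - 6·x + O(x^2).
The coefficient of x^1 is -6.

Final answer: -6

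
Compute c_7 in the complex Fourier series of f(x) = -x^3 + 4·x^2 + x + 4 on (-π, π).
Compute the real Fourier coefficients first: a_7 = -16/49, b_7 = 110/343 - 2·π^2/7.
Then c_7 = (a_7 − i·b_7)/2 = -8/49 - 55·i/343 + i·π^2/7.

Final answer: -8/49 - 55·i/343 + i·π^2/7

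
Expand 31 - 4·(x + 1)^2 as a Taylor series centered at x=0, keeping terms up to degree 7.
-4·x^2 - 8·x + 27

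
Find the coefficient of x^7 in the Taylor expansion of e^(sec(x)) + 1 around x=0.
Expand to order 7: e^(sec(x)) + 1 = 151·e·x^6/720 + e·x^4/3 + e·x^2/2 + 1 + e + O(x^8).
The coefficient of x^7 is 0.

Final answer: 0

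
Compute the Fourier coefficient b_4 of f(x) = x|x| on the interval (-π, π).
b_4 = (1/π) ∫_{-π}^{π} f(x)·sin(4x) dx.
Evaluate the integral (use parity and integration by parts as needed): b_4 = -π/2.

Final answer: -π/2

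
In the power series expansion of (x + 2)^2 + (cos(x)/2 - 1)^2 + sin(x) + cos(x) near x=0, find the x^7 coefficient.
Expand to order 7: (x + 2)^2 + (cos(x)/2 - 1)^2 + sin(x) + cos(x) = -x^7/5040 - x^6/90 + x^5/120 + x^4/12 - x^3/6 + 3·x^2/4 + 5·x + 21/4 + O(x^8).
The coefficient of x^7 is -1/5040.

Final answer: -1/5040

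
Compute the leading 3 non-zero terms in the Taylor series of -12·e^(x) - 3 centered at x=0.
-6·x^2 - 12·x - 15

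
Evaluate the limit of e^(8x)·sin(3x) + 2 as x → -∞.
Evaluate the dominant behaviour as x → -∞; each term tends to a finite value or vanishes.
Limit = 2.

Final answer: 2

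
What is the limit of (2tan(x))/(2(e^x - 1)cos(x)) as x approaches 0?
Both numerator and denominator → 0 as x → 0; this is a 0/0 indeterminate form.
Expand each to leading order near x = 0: numerator ~ 2·x, denominator ~ 2·x.
The limit of the ratio is 1.

Final answer: 1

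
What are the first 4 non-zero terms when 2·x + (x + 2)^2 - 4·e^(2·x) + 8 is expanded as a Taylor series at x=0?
-16·x^3/3 - 7·x^2 - 2·x + 8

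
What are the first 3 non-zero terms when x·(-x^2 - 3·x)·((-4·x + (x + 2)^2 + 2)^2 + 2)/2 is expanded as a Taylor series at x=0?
-18·x^4 - 19·x^3 - 57·x^2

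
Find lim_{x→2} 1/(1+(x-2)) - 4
Direct substitution at x = 2 gives -3.

Final answer: -3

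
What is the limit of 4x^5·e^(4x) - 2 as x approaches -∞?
The product is a 0·∞ indeterminate form at x → -∞.
Rewrite the product as 4x^5 / e^(-4x) (an ∞/∞ form) and apply L'Hôpital, or use the standard hierarchy e^(4|x|) ≫ |x^5| as x → -∞.
The indeterminate product → 0, so the limit = -2.

Final answer: -2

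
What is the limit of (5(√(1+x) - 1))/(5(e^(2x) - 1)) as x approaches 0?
Both numerator and denominator → 0 as x → 0; this is a 0/0 indeterminate form.
Expand each to leading order near x = 0: numerator ~ 5·x/2, denominator ~ 10·x.
The limit of the ratio is 1/4.

Final answer: 1/4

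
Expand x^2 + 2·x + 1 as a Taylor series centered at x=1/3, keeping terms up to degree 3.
16/9 + 8·(x - 1/3)/3 + (x - 1/3)^2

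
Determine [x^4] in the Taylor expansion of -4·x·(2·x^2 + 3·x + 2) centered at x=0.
Expand to order 4: -4·x·(2·x^2 + 3·x + 2) = -8·x^3 - 12·x^2 - 8·x + O(x^5).
The coefficient of x^4 is 0.

Final answer: 0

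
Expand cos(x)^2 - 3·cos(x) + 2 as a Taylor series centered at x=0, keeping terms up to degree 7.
-29·x^6/720 + 5·x^4/24 + x^2/2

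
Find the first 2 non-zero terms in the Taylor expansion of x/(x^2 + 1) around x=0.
-x^3 + x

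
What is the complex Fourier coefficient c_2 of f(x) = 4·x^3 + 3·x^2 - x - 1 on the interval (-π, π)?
Compute the real Fourier coefficients first: a_2 = 3, b_2 = 7 - 4·π^2.
Then c_2 = (a_2 − i·b_2)/2 = 3/2 - 7·i/2 + 2·i·π^2.

Final answer: 3/2 - 7·i/2 + 2·i·π^2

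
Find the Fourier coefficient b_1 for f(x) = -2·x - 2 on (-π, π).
b_1 = (1/π) ∫_{-π}^{π} f(x)·sin(1x) dx.
Evaluate the integral (use parity and integration by parts as needed): b_1 = -4.

Final answer: -4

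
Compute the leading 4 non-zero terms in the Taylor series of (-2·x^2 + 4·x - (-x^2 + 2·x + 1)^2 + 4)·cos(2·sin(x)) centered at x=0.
11·x^4 + 4·x^3 - 10·x^2 + 3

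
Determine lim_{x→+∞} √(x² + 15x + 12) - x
As x → +∞: multiply by the conjugate to get (15x+12)/(√(x²+15x+12)+x); the denominator ~ 2x, so the limit is 15/2.
Limit = 15/2.

Final answer: 15/2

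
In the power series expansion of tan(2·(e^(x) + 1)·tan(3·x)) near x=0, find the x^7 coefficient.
Expand to order 7: tan(2·(e^(x) + 1)·tan(3·x)) = 2182951501·x^7/840 + 1828717·x^6/20 + 787289·x^5/20 + 883·x^4 + 615·x^3 + 6·x^2 + 12·x + O(x^8).
The coefficient of x^7 is 2182951501/840.

Final answer: 2182951501/840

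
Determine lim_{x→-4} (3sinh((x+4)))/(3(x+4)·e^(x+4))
Both numerator and denominator → 0 as x → -4; this is a 0/0 indeterminate form.
Expand each to leading order near x = -4: numerator ~ 3·(x + 4), denominator ~ 3·(x + 4).
The limit of the ratio is 1.

Final answer: 1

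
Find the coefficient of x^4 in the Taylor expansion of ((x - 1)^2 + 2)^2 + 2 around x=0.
Expand to order 4: ((x - 1)^2 + 2)^2 + 2 = x^4 - 4·x^3 + 10·x^2 - 12·x + 11 + O(x^5).
The coefficient of x^4 is 1.

Final answer: 1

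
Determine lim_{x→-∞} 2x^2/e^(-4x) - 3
The quotient is an ∞/∞ indeterminate form as x → -∞.
Compare growth rates of the dominant terms (exponentials ≫ polynomials ≫ logarithms), or apply L'Hôpital's rule; the quotient → 0.
Adding the constant: 0 - 3 = -3. Limit = -3.

Final answer: -3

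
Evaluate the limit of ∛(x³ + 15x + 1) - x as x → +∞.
This is an ∞ − ∞ indeterminate form.
Multiply by (A² + AB + B²)/(A² + AB + B²) where A = ∛(x³+15x + 1), B = x to use A³ − B³ = (A−B)(A²+AB+B²); the x³ terms cancel, leaving (15x + 1)/(A²+AB+B²) with denominator ~ 3x², so the limit is 0.
Limit = 0.

Final answer: 0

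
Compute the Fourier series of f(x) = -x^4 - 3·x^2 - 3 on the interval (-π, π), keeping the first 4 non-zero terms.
(-36 + 8·π^2)·cos(x) - 2·π^2·cos(2·x) + (20/27 + 8·π^2/9)·cos(3·x) - π^4/5 - π^2 - 3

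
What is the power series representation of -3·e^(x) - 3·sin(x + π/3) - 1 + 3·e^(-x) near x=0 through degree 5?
-x^5/16 - √(3)·x^4/16 - 3·x^3/4 + 3·√(3)·x^2/4 - 15·x/2 - 3·√(3)/2 - 1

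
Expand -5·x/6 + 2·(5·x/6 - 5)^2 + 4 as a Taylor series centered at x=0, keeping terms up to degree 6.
25·x^2/18 - 35·x/2 + 54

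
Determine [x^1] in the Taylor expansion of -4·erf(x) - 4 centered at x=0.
Expand to order 1: -4·erf(x) - 4 = -8·x/√(π) - 4 + O(x^2).
The coefficient of x^1 is -8/√(π).

Final answer: -8/√(π)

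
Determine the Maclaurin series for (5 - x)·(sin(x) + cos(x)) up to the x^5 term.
3·x^4/8 - x^3/3 - 7·x^2/2 + 4·x + 5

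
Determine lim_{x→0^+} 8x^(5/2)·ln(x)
This is a 0·∞ indeterminate form at x → 0⁺.
Rewrite the product as 8·ln(x) / x^(-5/2) and apply L'Hôpital, or use the standard hierarchy x^(-5/2) ≫ |ln x| as x → 0⁺.
The indeterminate product → 0, so the limit = 0.

Final answer: 0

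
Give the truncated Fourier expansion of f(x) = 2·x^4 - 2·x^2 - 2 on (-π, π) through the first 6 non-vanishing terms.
(104 - 16·π^2)·cos(x) + (-8 + 4·π^2)·cos(2·x) + (56/27 - 16·π^2/9)·cos(3·x) + (-7/8 + π^2)·cos(4·x) + (296/625 - 16·π^2/25)·cos(5·x) - 2·π^2/3 - 2 + 2·π^4/5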